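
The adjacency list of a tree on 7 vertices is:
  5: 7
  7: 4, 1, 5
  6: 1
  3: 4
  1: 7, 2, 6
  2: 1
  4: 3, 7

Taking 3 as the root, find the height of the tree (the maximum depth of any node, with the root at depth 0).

4

A deepest node is 2, reached by 3 → 4 → 7 → 1 → 2.
That path has 4 edges, so the height is 4.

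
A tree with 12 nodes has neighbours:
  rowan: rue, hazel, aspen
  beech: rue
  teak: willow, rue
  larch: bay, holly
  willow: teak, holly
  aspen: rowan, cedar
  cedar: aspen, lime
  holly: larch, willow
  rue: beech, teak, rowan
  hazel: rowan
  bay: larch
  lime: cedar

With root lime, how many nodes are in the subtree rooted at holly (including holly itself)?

Descendants of holly (including itself): holly, larch, bay. That's 3.

3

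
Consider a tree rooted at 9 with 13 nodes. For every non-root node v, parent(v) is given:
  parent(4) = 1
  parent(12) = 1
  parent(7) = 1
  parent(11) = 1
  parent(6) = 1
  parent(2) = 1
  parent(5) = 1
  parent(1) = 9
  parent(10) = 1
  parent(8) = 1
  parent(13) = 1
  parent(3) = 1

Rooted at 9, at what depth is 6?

2

9–1–6 — 2 edges.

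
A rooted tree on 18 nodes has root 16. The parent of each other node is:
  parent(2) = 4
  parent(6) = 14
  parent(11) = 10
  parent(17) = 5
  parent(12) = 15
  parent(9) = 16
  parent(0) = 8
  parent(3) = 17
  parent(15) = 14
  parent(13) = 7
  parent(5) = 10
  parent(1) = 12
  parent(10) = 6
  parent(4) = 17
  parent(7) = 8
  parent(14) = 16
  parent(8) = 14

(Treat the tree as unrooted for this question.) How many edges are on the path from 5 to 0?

The path is 5 - 10 - 6 - 14 - 8 - 0, which has 5 edges.

5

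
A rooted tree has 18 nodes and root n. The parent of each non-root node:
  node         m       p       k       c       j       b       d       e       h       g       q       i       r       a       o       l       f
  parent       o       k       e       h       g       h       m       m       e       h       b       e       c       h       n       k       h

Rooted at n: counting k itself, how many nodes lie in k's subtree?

3

k's subtree: {k, p, l}, size 3.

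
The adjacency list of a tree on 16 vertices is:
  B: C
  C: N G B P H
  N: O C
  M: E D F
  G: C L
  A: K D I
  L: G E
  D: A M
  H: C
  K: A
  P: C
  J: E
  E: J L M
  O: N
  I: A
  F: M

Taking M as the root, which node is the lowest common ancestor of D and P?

M

D's ancestor chain is D, M and P's is P, C, G, L, E, M; they first meet at M.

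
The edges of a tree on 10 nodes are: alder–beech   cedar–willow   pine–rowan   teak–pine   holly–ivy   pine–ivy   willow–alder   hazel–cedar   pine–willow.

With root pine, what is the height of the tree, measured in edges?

3

The longest root-to-leaf path is pine–willow–alder–beech (3 edges).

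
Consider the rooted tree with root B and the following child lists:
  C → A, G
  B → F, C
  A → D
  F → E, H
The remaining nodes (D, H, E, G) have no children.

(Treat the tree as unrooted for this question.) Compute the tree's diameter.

5

BFS from D reaches H last, at distance 5; BFS from H confirms no node is farther.
Path: D – A – C – B – F – H.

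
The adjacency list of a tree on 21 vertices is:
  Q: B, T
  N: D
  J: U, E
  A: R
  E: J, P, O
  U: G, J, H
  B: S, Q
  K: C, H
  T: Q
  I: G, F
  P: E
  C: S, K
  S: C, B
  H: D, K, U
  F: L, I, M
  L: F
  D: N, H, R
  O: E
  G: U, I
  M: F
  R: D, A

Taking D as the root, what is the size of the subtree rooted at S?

Descendants of S (including itself): S, B, Q, T. That's 4.

4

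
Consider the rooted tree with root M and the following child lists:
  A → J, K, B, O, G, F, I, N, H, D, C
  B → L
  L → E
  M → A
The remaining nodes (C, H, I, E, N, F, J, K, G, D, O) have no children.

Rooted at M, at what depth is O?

2

Climbing from O to the root: O – A – M. That's 2 steps.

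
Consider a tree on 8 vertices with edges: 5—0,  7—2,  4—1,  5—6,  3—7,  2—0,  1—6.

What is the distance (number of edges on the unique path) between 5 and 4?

Walking from 5: 5 – 6 – 1 – 4. Length 3.

3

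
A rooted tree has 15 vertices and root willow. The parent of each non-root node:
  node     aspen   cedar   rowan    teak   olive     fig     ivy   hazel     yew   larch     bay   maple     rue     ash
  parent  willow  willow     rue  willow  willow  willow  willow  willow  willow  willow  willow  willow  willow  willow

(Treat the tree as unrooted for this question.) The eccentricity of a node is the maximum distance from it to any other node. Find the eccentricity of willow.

The node farthest from willow is rowan, via willow – rue – rowan — 2 edges.

2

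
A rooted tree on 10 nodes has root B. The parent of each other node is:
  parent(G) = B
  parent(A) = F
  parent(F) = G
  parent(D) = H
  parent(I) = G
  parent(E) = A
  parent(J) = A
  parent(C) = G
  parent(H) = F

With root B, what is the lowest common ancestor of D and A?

Ancestors of D (toward the root): D, H, F, G, B.
Ancestors of A: A, F, G, B.
The deepest node appearing in both lists is F.

F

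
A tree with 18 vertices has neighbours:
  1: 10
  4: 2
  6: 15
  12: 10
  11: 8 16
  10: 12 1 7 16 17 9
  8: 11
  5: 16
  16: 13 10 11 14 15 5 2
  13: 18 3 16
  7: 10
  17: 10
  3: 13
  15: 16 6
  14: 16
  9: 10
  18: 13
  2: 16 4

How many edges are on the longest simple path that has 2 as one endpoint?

Distances from 2 peak at 3, attained at 8 (17, 7, 12, 1, 18, 9, 3, 6 also at distance 3).
2-16-11-8

3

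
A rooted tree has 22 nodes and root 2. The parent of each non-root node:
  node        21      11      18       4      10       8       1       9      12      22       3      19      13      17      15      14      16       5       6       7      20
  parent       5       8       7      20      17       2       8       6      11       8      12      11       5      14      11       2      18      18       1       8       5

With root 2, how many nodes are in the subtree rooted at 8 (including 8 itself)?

Descendants of 8 (including itself): 8, 1, 11, 7, 22, 6, 12, 15, 19, 18, 9, 3, 5, 16, 13, 21, 20, 4. That's 18.

18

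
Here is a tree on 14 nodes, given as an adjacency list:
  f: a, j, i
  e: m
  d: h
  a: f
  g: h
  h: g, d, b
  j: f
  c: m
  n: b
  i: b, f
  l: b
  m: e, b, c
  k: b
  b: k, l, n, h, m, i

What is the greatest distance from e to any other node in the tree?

A farthest node from e is j (a also at distance 5).
The path e–m–b–i–f–j has 5 edges.

5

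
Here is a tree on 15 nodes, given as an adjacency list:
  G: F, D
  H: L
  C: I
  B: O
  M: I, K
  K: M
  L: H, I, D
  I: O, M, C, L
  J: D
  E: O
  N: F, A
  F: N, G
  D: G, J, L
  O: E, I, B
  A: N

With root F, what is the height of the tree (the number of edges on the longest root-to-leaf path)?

K sits deepest: F → G → D → L → I → M → K — 6 edges from the root.

6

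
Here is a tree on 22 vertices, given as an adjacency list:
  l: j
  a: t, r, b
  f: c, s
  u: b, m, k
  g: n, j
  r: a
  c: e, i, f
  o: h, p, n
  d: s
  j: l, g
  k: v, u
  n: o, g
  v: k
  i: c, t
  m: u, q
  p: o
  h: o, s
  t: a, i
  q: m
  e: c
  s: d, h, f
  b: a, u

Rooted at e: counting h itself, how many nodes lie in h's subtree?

7

The subtree rooted at h contains: h, o, n, p, g, j, l — 7 nodes.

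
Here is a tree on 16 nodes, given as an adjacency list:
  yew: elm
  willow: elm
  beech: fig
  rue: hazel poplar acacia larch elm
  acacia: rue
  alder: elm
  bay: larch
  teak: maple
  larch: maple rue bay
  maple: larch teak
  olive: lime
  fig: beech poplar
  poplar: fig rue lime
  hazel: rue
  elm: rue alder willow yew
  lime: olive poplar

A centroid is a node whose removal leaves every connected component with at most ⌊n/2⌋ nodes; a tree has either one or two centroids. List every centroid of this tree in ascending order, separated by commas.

rue

Removing rue splits the tree into components of sizes 5, 4, 4, 1, 1; the largest is 5 ≤ ⌊16/2⌋ = 8.
No neighbour of rue does as well, so rue is the unique centroid.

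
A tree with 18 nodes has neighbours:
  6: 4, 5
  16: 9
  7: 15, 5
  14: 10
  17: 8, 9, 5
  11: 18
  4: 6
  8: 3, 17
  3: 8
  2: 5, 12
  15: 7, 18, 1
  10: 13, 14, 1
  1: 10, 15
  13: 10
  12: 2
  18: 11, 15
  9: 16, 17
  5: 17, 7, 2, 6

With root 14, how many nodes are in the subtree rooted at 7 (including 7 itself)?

11

The subtree rooted at 7 contains: 7, 5, 17, 2, 6, 9, 8, 12, 4, 16, 3 — 11 nodes.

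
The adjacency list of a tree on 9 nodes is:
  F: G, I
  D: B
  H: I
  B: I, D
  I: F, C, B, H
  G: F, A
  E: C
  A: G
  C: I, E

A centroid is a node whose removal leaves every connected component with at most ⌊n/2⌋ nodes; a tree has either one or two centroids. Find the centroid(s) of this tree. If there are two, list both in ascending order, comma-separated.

Delete I: the remaining components have sizes 3, 2, 2, 1. Max 3 ≤ 4, so I is a centroid.
No neighbour of I does as well, so I is the unique centroid.

I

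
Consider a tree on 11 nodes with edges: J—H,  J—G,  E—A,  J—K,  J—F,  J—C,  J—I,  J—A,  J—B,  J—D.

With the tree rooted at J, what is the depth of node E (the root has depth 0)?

2

Climbing from E to the root: E–A–J. That's 2 steps.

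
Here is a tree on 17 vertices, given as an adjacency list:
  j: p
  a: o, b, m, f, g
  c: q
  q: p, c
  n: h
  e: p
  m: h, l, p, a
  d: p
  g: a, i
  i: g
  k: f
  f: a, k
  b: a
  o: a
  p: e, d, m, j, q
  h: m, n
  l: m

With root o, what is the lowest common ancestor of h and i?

a

Ancestors of h (toward the root): h, m, a, o.
Ancestors of i: i, g, a, o.
The deepest node appearing in both lists is a.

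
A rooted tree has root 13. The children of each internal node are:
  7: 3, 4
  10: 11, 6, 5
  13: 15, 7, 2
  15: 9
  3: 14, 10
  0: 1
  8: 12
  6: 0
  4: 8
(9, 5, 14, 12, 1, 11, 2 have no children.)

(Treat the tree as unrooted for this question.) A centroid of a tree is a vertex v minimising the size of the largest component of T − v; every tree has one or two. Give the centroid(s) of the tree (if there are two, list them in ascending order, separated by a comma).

3, 7

If 3 is removed the pieces have sizes 8, 6, 1, all ≤ ⌊16/2⌋ = 8.
Its neighbour 7 also leaves a largest component of size 8, so both are centroids.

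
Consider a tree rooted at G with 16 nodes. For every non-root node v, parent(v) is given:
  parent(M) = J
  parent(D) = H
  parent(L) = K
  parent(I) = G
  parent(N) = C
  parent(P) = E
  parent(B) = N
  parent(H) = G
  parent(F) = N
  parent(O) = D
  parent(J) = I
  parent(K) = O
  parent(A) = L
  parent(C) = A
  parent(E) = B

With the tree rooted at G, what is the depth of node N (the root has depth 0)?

8

Climbing from N to the root: N → C → A → L → K → O → D → H → G. That's 8 steps.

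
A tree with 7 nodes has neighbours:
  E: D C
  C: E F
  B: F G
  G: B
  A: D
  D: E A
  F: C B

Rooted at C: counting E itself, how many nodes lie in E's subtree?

Descendants of E (including itself): E, D, A. That's 3.

3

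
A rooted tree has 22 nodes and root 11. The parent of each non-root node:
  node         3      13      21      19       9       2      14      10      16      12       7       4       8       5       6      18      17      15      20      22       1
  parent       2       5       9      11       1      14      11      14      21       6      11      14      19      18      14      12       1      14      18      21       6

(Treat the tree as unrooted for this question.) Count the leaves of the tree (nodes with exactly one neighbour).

11

The leaves are 3, 4, 7, 8, 10, 13, 15, 16, 17, 20, 22.
That is 11 leaves.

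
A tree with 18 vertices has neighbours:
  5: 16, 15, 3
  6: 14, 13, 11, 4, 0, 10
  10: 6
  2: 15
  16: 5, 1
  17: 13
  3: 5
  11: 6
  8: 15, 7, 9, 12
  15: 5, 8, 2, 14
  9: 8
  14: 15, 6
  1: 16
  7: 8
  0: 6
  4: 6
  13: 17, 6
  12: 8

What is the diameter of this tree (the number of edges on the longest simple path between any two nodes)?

7

BFS from 1 reaches 17 last, at distance 7; BFS from 17 confirms no node is farther.
Path: 1-16-5-15-14-6-13-17.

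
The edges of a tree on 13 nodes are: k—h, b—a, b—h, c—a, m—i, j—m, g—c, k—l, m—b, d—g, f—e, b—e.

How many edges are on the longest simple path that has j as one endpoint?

6

Distances from j peak at 6, attained at d.
j–m–b–a–c–g–d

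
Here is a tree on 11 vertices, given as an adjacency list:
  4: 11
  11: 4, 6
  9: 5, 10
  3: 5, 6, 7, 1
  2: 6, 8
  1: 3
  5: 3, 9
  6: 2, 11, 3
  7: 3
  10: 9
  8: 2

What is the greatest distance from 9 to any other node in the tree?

The node farthest from 9 is 4 (8 also at distance 5), via 9 – 5 – 3 – 6 – 11 – 4 — 5 edges.

5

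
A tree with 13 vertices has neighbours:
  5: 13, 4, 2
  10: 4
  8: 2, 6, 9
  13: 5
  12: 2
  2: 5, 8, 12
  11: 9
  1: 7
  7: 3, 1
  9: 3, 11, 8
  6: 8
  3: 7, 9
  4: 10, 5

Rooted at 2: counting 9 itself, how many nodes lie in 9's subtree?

Descendants of 9 (including itself): 9, 3, 11, 7, 1. That's 5.

5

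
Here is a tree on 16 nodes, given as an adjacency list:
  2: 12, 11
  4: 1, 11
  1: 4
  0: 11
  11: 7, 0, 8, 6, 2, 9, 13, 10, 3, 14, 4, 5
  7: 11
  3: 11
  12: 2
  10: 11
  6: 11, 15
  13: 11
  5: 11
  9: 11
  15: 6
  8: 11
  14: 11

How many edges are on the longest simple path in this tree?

Starting from 12, a farthest node is 15 at distance 4.
One longest path: 12–2–11–6–15.
So the diameter is 4.

4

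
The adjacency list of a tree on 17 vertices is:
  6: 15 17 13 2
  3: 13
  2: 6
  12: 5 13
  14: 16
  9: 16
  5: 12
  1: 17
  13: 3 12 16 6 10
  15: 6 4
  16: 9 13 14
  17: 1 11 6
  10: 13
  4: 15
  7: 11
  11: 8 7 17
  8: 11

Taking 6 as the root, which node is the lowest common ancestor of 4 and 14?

4's ancestor chain is 4, 15, 6 and 14's is 14, 16, 13, 6; they first meet at 6.

6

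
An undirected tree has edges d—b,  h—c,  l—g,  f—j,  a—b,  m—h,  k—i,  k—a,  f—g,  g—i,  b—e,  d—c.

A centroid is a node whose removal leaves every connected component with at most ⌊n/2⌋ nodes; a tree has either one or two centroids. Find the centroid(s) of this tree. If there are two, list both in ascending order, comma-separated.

Removing a splits the tree into components of sizes 6, 6; the largest is 6 ≤ ⌊13/2⌋ = 6.
Every other node leaves some component of size > 6, so the centroid is unique.

a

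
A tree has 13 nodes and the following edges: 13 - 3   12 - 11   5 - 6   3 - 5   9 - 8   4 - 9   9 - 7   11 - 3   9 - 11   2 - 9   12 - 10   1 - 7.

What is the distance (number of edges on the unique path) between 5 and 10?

4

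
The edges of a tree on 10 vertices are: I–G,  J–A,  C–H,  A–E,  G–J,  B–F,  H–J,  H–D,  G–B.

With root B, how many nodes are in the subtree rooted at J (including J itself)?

J's subtree: {J, A, H, E, C, D}, size 6.

6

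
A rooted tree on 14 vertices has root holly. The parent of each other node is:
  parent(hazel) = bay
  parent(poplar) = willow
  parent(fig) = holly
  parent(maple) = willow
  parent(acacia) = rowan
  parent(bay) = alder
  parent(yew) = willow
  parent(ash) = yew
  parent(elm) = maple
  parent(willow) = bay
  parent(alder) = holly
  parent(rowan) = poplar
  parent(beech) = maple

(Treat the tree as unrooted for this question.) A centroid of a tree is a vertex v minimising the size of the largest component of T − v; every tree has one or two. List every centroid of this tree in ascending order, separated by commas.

willow

If willow is removed the pieces have sizes 5, 3, 3, 2, all ≤ ⌊14/2⌋ = 7.
Every other node leaves some component of size > 7, so the centroid is unique.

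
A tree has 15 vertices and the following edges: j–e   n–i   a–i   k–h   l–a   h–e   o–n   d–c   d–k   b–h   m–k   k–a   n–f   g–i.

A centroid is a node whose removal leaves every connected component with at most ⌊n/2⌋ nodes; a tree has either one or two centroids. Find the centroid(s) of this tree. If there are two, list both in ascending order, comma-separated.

If k is removed the pieces have sizes 7, 4, 2, 1, all ≤ ⌊15/2⌋ = 7.
No neighbour of k does as well, so k is the unique centroid.

k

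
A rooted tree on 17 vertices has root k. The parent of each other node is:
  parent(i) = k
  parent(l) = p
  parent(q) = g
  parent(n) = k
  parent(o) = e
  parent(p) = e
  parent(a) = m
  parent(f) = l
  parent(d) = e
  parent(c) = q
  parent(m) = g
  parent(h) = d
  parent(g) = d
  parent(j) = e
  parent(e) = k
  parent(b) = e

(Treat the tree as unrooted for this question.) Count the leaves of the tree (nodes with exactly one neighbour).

9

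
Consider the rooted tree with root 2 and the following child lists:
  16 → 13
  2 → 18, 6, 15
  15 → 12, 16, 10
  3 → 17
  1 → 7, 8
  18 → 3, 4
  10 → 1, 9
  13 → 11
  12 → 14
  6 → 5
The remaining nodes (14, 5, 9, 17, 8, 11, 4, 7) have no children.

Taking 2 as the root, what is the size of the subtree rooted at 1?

Descendants of 1 (including itself): 1, 8, 7. That's 3.

3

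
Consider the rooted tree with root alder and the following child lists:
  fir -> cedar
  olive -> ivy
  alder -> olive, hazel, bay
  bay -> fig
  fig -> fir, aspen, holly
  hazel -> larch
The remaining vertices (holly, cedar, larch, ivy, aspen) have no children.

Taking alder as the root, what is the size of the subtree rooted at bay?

6

The subtree rooted at bay contains: bay, fig, fir, aspen, holly, cedar — 6 nodes.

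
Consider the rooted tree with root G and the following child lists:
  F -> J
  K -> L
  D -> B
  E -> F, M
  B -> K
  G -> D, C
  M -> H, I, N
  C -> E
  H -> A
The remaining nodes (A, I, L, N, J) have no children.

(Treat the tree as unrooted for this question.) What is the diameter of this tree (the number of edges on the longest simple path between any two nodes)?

9

A longest path is L – K – B – D – G – C – E – M – H – A, with 9 edges.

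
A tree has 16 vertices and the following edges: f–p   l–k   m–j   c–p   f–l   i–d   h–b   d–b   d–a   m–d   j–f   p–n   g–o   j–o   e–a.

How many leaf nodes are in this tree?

7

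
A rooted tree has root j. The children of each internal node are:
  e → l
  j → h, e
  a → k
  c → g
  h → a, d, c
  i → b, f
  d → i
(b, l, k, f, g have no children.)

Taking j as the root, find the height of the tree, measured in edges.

4

The longest root-to-leaf path is j-h-d-i-f (4 edges).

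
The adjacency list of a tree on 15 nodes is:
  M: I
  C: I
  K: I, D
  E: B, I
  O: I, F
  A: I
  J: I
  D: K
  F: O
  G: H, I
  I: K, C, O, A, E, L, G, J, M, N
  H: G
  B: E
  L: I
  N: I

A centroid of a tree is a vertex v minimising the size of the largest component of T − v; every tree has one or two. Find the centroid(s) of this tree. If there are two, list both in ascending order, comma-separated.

I

Removing I splits the tree into components of sizes 2, 2, 2, 2, 1, 1, 1, 1, 1, 1; the largest is 2 ≤ ⌊15/2⌋ = 7.
Every other node leaves some component of size > 7, so the centroid is unique.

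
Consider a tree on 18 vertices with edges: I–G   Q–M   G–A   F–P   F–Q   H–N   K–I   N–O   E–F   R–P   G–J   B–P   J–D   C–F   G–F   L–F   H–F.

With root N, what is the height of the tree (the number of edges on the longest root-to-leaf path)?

A deepest node is K, reached by N – H – F – G – I – K.
That path has 5 edges, so the height is 5.

5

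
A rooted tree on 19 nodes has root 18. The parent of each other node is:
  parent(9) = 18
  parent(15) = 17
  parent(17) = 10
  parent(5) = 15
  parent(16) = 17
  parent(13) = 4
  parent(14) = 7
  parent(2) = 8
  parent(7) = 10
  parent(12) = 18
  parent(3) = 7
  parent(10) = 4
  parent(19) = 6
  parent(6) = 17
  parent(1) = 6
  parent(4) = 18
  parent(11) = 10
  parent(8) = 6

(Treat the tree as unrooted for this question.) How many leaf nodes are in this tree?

11

The leaves are 1, 2, 3, 5, 9, 11, 12, 13, 14, 16, 19.
That is 11 leaves.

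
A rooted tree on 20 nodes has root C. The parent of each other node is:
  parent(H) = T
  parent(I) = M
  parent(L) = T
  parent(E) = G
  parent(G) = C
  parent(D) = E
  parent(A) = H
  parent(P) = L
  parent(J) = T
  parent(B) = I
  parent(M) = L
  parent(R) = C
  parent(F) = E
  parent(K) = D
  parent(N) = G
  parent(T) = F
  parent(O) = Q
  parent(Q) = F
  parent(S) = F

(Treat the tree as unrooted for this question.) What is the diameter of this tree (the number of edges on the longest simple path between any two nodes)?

Starting from B, a farthest node is R at distance 9.
One longest path: B - I - M - L - T - F - E - G - C - R.
So the diameter is 9.

9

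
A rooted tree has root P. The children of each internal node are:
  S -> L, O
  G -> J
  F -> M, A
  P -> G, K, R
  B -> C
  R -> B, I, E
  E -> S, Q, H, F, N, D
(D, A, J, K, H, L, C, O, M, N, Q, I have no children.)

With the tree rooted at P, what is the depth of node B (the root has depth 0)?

2

Climbing from B to the root: B → R → P. That's 2 steps.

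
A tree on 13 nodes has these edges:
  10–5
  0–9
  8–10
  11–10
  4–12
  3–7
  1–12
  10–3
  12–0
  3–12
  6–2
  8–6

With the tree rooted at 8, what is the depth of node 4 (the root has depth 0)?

4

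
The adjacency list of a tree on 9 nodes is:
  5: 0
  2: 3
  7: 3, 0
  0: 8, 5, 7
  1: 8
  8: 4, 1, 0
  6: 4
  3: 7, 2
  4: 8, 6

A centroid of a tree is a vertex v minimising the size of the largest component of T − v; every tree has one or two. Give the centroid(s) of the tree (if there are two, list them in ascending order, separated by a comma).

Removing 0 splits the tree into components of sizes 4, 3, 1; the largest is 4 ≤ ⌊9/2⌋ = 4.
Every other node leaves some component of size > 4, so the centroid is unique.

0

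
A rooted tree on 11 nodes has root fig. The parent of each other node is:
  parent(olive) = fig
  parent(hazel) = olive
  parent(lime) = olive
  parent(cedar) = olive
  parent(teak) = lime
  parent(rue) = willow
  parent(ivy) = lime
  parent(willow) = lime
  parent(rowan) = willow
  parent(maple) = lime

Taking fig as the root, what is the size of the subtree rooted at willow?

3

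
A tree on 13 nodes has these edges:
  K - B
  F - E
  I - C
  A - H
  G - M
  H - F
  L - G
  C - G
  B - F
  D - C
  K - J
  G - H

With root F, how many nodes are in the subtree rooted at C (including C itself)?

3

The subtree rooted at C contains: C, D, I — 3 nodes.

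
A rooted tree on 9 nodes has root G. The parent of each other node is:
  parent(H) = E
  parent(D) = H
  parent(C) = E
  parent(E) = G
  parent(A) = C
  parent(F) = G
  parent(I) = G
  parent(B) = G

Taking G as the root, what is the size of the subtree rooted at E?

5

The subtree rooted at E contains: E, C, H, A, D — 5 nodes.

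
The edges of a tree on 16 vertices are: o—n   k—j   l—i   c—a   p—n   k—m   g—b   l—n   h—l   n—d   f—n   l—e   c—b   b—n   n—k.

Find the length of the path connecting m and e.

4

Walking from m: m–k–n–l–e. Length 4.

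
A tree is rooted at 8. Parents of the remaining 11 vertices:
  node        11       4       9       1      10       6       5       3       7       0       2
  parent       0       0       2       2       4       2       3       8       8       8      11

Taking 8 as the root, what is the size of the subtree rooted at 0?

8

The subtree rooted at 0 contains: 0, 4, 11, 10, 2, 6, 9, 1 — 8 nodes.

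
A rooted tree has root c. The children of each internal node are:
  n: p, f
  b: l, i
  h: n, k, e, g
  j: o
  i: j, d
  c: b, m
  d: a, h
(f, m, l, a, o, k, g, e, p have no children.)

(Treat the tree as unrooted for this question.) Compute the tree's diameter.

BFS from m reaches f last, at distance 7; BFS from f confirms no node is farther.
Path: m - c - b - i - d - h - n - f.

7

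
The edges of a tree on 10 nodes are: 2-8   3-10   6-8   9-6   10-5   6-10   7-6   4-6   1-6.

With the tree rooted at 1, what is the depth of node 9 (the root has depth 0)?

2

Climbing from 9 to the root: 9–6–1. That's 2 steps.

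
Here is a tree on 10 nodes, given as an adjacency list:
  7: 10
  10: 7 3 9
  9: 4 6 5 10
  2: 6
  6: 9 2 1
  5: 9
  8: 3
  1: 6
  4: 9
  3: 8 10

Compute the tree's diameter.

5

BFS from 2 reaches 8 last, at distance 5; BFS from 8 confirms no node is farther.
Path: 2 – 6 – 9 – 10 – 3 – 8.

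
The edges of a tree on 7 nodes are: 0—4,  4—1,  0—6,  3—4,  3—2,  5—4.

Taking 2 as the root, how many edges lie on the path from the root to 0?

3

Path from 2 to 0: 2 → 3 → 4 → 0, which has 3 edges.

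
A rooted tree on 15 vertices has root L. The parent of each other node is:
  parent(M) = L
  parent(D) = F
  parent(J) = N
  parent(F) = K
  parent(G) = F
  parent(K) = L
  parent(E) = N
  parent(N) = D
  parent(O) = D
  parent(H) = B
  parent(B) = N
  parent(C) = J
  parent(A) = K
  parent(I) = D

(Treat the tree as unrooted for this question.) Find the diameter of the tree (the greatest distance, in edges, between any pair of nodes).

7

A longest path is M - L - K - F - D - N - J - C, with 7 edges.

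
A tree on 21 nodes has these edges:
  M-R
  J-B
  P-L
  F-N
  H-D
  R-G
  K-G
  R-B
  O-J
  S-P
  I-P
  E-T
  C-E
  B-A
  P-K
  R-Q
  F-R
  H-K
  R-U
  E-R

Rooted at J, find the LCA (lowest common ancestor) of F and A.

F's ancestor chain is F, R, B, J and A's is A, B, J; they first meet at B.

B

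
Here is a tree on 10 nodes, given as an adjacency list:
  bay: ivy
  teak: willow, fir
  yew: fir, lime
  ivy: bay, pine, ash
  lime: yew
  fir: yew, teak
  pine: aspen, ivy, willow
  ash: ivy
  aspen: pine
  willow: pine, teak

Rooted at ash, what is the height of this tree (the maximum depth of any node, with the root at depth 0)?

lime sits deepest: ash → ivy → pine → willow → teak → fir → yew → lime — 7 edges from the root.

7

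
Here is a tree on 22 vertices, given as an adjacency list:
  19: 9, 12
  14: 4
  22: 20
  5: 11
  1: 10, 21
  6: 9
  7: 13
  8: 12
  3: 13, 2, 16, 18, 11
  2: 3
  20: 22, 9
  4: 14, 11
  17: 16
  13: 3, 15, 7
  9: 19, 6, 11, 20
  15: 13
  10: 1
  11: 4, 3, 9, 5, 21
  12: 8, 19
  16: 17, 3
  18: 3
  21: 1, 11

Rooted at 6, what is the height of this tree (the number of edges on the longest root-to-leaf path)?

10 sits deepest: 6 – 9 – 11 – 21 – 1 – 10 — 5 edges from the root.

5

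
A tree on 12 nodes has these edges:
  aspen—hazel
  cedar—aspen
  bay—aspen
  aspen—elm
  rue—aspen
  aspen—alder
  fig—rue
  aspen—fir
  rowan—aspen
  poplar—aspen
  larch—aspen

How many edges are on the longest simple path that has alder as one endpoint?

3

Distances from alder peak at 3, attained at fig.
alder – aspen – rue – fig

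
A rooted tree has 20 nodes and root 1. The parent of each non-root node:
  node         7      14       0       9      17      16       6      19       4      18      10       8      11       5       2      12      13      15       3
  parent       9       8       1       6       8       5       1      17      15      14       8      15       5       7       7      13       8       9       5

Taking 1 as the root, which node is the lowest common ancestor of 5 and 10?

9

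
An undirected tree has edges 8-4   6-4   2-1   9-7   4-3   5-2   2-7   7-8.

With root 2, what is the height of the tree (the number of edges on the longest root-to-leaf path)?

4

3 sits deepest: 2–7–8–4–3 — 4 edges from the root.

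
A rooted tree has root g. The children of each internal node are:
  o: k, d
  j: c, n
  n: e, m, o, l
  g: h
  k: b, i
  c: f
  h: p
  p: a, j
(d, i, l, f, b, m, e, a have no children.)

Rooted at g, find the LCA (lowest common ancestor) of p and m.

p's ancestor chain is p, h, g and m's is m, n, j, p, h, g; they first meet at p.

p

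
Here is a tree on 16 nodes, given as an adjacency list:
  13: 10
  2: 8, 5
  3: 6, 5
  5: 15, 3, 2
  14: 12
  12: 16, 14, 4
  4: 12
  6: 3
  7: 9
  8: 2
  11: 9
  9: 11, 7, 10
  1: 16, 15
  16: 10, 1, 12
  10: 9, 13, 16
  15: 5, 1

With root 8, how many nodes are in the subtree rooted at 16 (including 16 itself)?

Descendants of 16 (including itself): 16, 12, 10, 14, 4, 9, 13, 7, 11. That's 9.

9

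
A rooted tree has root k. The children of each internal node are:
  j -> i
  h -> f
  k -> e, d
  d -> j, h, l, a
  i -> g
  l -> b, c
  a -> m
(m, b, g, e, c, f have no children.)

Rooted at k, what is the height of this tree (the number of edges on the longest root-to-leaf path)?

A deepest node is g, reached by k – d – j – i – g.
That path has 4 edges, so the height is 4.

4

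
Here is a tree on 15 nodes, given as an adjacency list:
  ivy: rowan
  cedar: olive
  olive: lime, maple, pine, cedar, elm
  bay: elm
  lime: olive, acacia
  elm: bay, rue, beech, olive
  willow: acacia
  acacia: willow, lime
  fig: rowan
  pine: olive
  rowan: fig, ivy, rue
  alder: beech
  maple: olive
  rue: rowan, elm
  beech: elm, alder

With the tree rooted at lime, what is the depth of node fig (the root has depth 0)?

Path from lime to fig: lime–olive–elm–rue–rowan–fig, which has 5 edges.

5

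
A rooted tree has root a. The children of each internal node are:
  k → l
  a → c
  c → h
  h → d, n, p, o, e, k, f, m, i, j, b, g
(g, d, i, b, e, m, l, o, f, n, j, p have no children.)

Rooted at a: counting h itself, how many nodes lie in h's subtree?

14

The subtree rooted at h contains: h, k, p, n, b, m, e, g, d, f, i, j, o, l — 14 nodes.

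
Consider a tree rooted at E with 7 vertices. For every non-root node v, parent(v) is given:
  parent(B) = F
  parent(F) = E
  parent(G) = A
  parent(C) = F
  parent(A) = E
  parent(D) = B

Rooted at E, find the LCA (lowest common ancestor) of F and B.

Path F→root: F E; path B→root: B F E.
First common node: F.

F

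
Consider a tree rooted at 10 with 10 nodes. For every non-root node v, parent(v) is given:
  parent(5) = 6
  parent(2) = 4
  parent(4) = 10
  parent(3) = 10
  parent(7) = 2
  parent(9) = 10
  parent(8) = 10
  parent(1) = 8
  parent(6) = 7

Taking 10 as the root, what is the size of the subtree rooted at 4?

4's subtree: {4, 2, 7, 6, 5}, size 5.

5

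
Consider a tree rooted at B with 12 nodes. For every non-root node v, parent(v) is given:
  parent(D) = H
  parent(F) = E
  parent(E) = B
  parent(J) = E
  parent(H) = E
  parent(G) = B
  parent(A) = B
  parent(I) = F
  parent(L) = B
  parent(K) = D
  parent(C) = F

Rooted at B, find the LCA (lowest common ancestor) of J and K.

E

J's ancestor chain is J, E, B and K's is K, D, H, E, B; they first meet at E.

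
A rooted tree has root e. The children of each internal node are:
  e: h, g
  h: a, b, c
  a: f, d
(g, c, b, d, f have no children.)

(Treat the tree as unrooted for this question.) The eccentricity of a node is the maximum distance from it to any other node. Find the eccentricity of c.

3

Distances from c peak at 3, attained at g (f, d also at distance 3).
c – h – e – g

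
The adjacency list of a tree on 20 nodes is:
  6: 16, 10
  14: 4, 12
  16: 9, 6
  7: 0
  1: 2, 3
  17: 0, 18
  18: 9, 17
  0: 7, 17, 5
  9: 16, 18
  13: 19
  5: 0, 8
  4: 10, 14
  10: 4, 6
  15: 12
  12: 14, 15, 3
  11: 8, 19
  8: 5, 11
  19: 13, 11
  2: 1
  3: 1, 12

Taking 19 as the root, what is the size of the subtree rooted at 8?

17

The subtree rooted at 8 contains: 8, 5, 0, 17, 7, 18, 9, 16, 6, 10, 4, 14, 12, 3, 15, 1, 2 — 17 nodes.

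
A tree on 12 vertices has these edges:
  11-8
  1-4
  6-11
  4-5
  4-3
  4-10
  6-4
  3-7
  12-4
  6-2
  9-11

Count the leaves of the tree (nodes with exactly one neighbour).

8

Degree-1 nodes: 1, 2, 5, 7, 8, 9, 10, 12 — 8 of them.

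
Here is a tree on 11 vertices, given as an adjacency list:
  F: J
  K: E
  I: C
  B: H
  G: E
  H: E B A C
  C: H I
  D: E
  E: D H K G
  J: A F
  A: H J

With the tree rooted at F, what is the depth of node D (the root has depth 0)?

F – J – A – H – E – D — 5 edges.

5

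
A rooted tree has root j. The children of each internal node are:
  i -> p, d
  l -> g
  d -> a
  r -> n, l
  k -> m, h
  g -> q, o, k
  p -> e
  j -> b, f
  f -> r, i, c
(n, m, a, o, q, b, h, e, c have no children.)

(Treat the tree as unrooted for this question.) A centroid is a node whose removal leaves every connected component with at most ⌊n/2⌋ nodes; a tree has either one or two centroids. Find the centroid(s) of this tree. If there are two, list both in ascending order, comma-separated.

Removing f splits the tree into components of sizes 9, 5, 2, 1; the largest is 9 ≤ ⌊18/2⌋ = 9.
Its neighbour r also leaves a largest component of size 9, so both are centroids.

f, r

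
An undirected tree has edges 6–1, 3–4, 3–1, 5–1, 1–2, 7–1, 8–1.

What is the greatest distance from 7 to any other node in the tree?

Distances from 7 peak at 3, attained at 4.
7–1–3–4

3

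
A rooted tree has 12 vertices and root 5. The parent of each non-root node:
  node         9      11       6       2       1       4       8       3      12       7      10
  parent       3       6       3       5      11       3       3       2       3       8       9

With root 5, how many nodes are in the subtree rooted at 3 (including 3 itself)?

10

3's subtree: {3, 6, 9, 12, 8, 4, 11, 10, 7, 1}, size 10.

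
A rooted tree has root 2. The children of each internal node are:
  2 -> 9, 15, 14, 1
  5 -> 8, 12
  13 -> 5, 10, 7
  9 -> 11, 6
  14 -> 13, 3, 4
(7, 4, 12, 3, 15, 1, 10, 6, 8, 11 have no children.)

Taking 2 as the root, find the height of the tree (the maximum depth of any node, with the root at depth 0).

4

The longest root-to-leaf path is 2 – 14 – 13 – 5 – 8 (4 edges).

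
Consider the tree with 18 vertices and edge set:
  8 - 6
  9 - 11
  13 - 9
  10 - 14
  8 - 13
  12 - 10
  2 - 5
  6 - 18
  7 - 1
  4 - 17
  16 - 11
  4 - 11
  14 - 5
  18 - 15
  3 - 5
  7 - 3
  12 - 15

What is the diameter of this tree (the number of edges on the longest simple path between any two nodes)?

15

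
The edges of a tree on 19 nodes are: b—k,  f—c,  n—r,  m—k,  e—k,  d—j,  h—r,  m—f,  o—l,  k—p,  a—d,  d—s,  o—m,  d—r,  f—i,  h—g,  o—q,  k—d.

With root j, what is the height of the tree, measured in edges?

5

A deepest node is c, reached by j–d–k–m–f–c.
That path has 5 edges, so the height is 5.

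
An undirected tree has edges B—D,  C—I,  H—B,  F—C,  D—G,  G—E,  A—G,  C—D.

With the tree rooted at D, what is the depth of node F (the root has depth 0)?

Path from D to F: D – C – F, which has 2 edges.

2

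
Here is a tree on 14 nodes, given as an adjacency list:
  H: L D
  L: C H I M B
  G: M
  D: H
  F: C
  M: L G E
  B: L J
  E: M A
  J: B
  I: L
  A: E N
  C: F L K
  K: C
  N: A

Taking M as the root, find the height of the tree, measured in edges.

3

N sits deepest: M–E–A–N — 3 edges from the root.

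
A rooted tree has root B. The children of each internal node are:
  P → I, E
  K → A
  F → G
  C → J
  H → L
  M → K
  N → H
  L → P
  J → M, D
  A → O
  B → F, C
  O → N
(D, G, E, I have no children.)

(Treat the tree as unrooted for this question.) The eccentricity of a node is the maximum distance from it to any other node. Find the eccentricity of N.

Distances from N peak at 9, attained at G.
N-O-A-K-M-J-C-B-F-G

9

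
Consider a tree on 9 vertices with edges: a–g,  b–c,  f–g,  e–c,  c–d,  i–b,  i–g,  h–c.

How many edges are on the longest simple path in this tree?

Starting from h, a farthest node is f at distance 5.
One longest path: h – c – b – i – g – f.
So the diameter is 5.

5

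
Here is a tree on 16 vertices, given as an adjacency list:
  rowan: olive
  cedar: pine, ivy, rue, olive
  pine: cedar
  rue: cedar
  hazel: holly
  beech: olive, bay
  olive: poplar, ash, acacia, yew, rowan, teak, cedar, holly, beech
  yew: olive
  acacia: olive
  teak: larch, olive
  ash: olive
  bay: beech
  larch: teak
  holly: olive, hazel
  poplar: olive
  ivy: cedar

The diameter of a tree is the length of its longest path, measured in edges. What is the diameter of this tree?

4

BFS from bay reaches pine last, at distance 4; BFS from pine confirms no node is farther.
Path: bay – beech – olive – cedar – pine.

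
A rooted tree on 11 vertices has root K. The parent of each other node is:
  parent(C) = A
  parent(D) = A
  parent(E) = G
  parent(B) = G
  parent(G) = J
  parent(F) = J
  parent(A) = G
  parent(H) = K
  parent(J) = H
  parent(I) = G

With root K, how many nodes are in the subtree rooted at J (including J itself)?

The subtree rooted at J contains: J, G, F, B, E, A, I, C, D — 9 nodes.

9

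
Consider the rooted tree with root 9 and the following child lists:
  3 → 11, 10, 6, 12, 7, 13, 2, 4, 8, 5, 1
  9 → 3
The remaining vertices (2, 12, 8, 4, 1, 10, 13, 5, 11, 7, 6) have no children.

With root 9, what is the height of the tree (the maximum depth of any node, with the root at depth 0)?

2

4 sits deepest: 9–3–4 — 2 edges from the root.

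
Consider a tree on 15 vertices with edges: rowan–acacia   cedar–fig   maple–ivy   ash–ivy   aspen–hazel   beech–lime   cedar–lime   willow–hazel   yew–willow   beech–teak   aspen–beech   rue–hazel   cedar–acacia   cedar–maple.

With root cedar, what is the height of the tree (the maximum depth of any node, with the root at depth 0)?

6

yew sits deepest: cedar – lime – beech – aspen – hazel – willow – yew — 6 edges from the root.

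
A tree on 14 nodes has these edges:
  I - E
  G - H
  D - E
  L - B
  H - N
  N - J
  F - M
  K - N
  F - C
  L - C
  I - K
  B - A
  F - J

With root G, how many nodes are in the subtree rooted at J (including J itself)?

Descendants of J (including itself): J, F, M, C, L, B, A. That's 7.

7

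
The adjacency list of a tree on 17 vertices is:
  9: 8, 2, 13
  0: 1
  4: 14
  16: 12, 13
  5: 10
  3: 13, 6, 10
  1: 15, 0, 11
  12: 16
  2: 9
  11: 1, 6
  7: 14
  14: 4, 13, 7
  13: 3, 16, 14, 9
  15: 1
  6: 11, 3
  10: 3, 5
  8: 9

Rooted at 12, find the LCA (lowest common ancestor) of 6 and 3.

3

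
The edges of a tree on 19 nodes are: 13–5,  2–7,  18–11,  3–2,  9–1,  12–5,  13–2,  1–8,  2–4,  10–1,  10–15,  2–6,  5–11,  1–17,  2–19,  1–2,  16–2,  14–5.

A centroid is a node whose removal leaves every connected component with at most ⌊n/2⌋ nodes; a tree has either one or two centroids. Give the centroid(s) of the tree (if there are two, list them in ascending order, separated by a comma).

Removing 2 splits the tree into components of sizes 6, 6, 1, 1, 1, 1, 1, 1; the largest is 6 ≤ ⌊19/2⌋ = 9.
Every other node leaves some component of size > 9, so the centroid is unique.

2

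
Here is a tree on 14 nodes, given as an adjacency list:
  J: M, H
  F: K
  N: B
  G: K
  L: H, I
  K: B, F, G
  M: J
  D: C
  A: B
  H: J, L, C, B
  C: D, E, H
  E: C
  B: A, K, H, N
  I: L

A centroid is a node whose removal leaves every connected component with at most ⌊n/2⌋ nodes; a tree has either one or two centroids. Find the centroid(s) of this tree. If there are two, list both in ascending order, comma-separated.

H

If H is removed the pieces have sizes 6, 3, 2, 2, all ≤ ⌊14/2⌋ = 7.
No neighbour of H does as well, so H is the unique centroid.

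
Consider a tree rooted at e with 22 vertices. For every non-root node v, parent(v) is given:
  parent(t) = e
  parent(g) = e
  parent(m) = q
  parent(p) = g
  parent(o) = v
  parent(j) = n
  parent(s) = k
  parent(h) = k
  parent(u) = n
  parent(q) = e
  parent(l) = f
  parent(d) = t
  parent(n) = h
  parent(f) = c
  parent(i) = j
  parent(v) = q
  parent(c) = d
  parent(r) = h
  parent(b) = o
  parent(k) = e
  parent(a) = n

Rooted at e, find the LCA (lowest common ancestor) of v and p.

e

Ancestors of v (toward the root): v, q, e.
Ancestors of p: p, g, e.
The deepest node appearing in both lists is e.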